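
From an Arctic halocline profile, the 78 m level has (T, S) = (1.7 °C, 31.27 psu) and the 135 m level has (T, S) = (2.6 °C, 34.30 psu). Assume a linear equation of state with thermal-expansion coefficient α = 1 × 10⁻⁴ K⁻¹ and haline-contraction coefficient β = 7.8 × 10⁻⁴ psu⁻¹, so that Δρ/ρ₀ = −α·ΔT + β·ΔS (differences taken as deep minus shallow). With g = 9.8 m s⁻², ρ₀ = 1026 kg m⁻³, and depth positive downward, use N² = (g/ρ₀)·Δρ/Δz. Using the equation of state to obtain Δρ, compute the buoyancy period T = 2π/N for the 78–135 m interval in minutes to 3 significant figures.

ΔT = +0.9 K, ΔS = +3.03 psu (deep − shallow).
Δρ/ρ₀ = −αΔT + βΔS = -9.00 × 10⁻⁵ + 2.3634 × 10⁻³ = 2.2734 × 10⁻³, so Δρ ≈ 2.333 kg m⁻³.
N² = (g/ρ₀)·Δρ/Δz = g·(Δρ/ρ₀)/Δz = 9.8 × 2.2734 × 10⁻³ / 57 = 3.9087 × 10⁻⁴ s⁻².
N = √(3.9087 × 10⁻⁴) = 0.019770 rad s⁻¹ → T = 2π/N = 317.81 s = 5.2968 min ≈ 5.30 min.

5.30 min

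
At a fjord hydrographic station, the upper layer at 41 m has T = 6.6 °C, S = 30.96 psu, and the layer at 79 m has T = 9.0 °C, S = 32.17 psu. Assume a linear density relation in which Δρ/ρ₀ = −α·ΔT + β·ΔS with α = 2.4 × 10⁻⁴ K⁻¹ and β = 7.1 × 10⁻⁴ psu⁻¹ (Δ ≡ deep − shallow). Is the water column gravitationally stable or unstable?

ΔT = 9.0 − 6.6 = +2.4 K and ΔS = 32.17 − 30.96 = +1.21 psu (deep − shallow).
−αΔT = -5.76 × 10⁻⁴; βΔS = 8.591 × 10⁻⁴; sum Δρ/ρ₀ = 2.831 × 10⁻⁴.
Δρ/ρ₀ > 0, so Δρ > 0: deeper water is denser → statically stable.

stable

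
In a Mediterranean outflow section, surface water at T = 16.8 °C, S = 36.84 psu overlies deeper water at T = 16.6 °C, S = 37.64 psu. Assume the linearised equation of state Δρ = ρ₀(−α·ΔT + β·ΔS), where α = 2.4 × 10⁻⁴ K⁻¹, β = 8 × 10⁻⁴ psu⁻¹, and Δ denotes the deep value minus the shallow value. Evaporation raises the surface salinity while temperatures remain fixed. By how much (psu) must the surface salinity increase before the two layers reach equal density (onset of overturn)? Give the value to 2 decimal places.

0.86 psu

Neutral buoyancy requires −α(T_deep − T_surf) + β(S_deep − S_surf′) = 0.
S_surf′ = S_deep − (α/β)·ΔT = 37.64 − (2.4 × 10⁻⁴/8 × 10⁻⁴)·(-0.2) = 37.7000 psu.
Increase required: 37.7000 − 36.84 = 0.8600 psu.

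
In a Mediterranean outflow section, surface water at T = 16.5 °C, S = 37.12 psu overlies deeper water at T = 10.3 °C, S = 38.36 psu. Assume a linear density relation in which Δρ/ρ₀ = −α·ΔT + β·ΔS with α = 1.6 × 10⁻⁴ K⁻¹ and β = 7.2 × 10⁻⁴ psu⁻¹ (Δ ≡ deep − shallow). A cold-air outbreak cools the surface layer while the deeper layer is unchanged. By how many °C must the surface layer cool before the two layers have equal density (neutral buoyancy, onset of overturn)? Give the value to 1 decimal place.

Neutral buoyancy requires Δρ = 0, i.e. −α(T_deep − T_surf′) + β(S_deep − S_surf) = 0.
T_surf′ = T_deep − (β/α)·ΔS = 10.3 − (7.2 × 10⁻⁴/1.6 × 10⁻⁴)·(+1.24) = 4.720 °C.
Cooling required: 16.5 − (4.720) = 11.780 °C.

11.8 °C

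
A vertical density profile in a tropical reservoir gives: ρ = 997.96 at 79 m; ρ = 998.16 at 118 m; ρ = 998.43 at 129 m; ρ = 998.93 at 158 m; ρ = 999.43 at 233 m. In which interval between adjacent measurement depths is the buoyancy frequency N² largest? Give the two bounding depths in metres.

118–129 m

Compute the density gradient over each adjacent pair:
  79–118 m: Δρ/Δz = 0.20/39 = 5.1 × 10⁻³ kg m⁻⁴
  118–129 m: Δρ/Δz = 0.27/11 = 0.025 kg m⁻⁴
  129–158 m: Δρ/Δz = 0.50/29 = 0.017 kg m⁻⁴
  158–233 m: Δρ/Δz = 0.50/75 = 6.7 × 10⁻³ kg m⁻⁴
The largest gradient is in the 118–129 m interval — the pycnocline.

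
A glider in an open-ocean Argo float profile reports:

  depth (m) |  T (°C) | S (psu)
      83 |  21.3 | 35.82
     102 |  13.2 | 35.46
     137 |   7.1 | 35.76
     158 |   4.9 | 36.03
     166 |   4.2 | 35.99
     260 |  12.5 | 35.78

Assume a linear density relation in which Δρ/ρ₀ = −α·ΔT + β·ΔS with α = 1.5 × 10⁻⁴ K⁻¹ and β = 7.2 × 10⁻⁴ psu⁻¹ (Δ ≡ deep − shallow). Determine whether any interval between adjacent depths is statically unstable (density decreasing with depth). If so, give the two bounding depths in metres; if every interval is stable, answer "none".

Evaluate Δρ/ρ₀ = −αΔT + βΔS across each adjacent pair:
  83–102 m: −αΔT+βΔS = −(1.5 × 10⁻⁴)(-8.1)+(7.2 × 10⁻⁴)(-0.36) = 9.6 × 10⁻⁴ → stable
  102–137 m: −αΔT+βΔS = −(1.5 × 10⁻⁴)(-6.1)+(7.2 × 10⁻⁴)(+0.30) = 1.1 × 10⁻³ → stable
  137–158 m: −αΔT+βΔS = −(1.5 × 10⁻⁴)(-2.2)+(7.2 × 10⁻⁴)(+0.27) = 5.2 × 10⁻⁴ → stable
  158–166 m: −αΔT+βΔS = −(1.5 × 10⁻⁴)(-0.7)+(7.2 × 10⁻⁴)(-0.04) = 7.6 × 10⁻⁵ → stable
  166–260 m: −αΔT+βΔS = −(1.5 × 10⁻⁴)(+8.3)+(7.2 × 10⁻⁴)(-0.21) = -1.4 × 10⁻³ → UNSTABLE
The 166–260 m interval has Δρ < 0: lighter water underlies denser water.

166–260 m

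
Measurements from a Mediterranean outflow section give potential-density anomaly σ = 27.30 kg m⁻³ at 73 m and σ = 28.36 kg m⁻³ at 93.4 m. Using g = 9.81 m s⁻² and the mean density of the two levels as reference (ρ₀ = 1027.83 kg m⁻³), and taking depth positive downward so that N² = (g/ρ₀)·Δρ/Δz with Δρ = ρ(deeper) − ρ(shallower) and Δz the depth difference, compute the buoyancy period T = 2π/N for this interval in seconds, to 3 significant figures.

282 s

Δρ = 1028.36 − 1027.30 = 1.06 kg m⁻³ over Δz = 93.4 − 73 = 20.4 m.
N² = (9.81/1027.83) × (1.06/20.4) = 4.9593 × 10⁻⁴ s⁻².
N = √(4.9593 × 10⁻⁴) = 0.022269 rad s⁻¹, so T = 2π/N = 282.15 s ≈ 282 s.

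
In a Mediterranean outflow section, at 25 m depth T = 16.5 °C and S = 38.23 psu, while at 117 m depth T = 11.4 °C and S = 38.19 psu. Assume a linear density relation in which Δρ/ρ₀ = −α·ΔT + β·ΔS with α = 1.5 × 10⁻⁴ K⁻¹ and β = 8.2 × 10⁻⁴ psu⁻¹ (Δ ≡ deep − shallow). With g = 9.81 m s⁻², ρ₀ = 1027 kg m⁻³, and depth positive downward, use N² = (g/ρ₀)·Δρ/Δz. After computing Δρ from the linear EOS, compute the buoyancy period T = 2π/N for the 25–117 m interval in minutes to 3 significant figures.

ΔT = -5.1 K, ΔS = -0.04 psu (deep − shallow).
Δρ/ρ₀ = −αΔT + βΔS = 7.65 × 10⁻⁴ − 3.28 × 10⁻⁵ = 7.322 × 10⁻⁴, so Δρ ≈ 0.7520 kg m⁻³.
N² = (g/ρ₀)·Δρ/Δz = g·(Δρ/ρ₀)/Δz = 9.81 × 7.322 × 10⁻⁴ / 92 = 7.8075 × 10⁻⁵ s⁻².
N = √(7.8075 × 10⁻⁵) = 8.8360 × 10⁻³ rad s⁻¹ → T = 2π/N = 711.09 s = 11.851 min ≈ 11.9 min.

11.9 min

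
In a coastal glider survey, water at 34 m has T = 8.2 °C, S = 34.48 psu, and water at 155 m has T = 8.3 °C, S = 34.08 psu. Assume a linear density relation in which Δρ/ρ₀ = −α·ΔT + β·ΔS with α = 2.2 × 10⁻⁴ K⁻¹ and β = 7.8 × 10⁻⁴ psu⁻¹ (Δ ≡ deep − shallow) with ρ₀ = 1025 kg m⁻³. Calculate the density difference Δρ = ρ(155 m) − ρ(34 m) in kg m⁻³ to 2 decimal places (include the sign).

-0.34 kg m⁻³

ΔT = +0.1 K, ΔS = -0.40 psu (deep − shallow).
Δρ/ρ₀ = −(2.2 × 10⁻⁴)(+0.1) + (7.8 × 10⁻⁴)(-0.40) = -3.34 × 10⁻⁴.
Δρ = 1025 × (-3.34 × 10⁻⁴) = -0.34 kg m⁻³.
Negative Δρ: lighter below, statically unstable.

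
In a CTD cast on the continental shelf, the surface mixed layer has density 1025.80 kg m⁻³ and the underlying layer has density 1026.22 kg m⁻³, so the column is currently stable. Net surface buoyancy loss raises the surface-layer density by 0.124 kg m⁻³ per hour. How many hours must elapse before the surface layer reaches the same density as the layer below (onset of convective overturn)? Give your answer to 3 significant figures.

Density deficit of the surface layer: 1026.22 − 1025.80 = 0.42 kg m⁻³.
Required change = 0.42 / 0.124 = 3.39 hours.

3.39 hours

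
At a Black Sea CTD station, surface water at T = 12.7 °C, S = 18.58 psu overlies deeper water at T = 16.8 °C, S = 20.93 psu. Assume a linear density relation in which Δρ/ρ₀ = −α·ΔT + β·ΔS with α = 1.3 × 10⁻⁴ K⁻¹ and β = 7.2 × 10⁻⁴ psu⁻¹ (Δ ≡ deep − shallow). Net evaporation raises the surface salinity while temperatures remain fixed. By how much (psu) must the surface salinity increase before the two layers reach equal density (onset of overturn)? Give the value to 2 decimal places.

1.61 psu

Neutral buoyancy requires −α(T_deep − T_surf) + β(S_deep − S_surf′) = 0.
S_surf′ = S_deep − (α/β)·ΔT = 20.93 − (1.3 × 10⁻⁴/7.2 × 10⁻⁴)·(+4.1) = 20.1897 psu.
Increase required: 20.1897 − 18.58 = 1.6097 psu.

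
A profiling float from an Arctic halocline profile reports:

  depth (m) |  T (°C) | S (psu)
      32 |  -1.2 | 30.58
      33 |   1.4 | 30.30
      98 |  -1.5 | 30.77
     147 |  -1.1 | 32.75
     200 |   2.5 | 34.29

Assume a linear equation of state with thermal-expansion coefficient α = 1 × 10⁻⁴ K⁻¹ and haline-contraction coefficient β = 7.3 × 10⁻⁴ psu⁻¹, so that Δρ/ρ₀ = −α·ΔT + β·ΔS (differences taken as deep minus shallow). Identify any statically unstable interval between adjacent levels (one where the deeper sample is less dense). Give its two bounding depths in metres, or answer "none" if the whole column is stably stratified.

Evaluate Δρ/ρ₀ = −αΔT + βΔS across each adjacent pair:
  32–33 m: −αΔT+βΔS = −(1 × 10⁻⁴)(+2.6)+(7.3 × 10⁻⁴)(-0.28) = -4.6 × 10⁻⁴ → UNSTABLE
  33–98 m: −αΔT+βΔS = −(1 × 10⁻⁴)(-2.9)+(7.3 × 10⁻⁴)(+0.47) = 6.3 × 10⁻⁴ → stable
  98–147 m: −αΔT+βΔS = −(1 × 10⁻⁴)(+0.4)+(7.3 × 10⁻⁴)(+1.98) = 1.4 × 10⁻³ → stable
  147–200 m: −αΔT+βΔS = −(1 × 10⁻⁴)(+3.6)+(7.3 × 10⁻⁴)(+1.54) = 7.6 × 10⁻⁴ → stable
The 32–33 m interval has Δρ < 0: lighter water underlies denser water.

32–33 m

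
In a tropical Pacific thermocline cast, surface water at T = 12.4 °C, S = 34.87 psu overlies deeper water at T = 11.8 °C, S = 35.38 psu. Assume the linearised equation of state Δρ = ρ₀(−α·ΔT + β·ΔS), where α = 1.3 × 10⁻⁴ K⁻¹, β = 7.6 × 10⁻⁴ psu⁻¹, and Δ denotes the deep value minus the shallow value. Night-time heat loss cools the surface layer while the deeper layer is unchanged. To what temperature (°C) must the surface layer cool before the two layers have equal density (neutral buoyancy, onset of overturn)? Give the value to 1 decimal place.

8.8 °C

Neutral buoyancy requires Δρ = 0, i.e. −α(T_deep − T_surf′) + β(S_deep − S_surf) = 0.
T_surf′ = T_deep − (β/α)·ΔS = 11.8 − (7.6 × 10⁻⁴/1.3 × 10⁻⁴)·(+0.51) = 8.818 °C.
Cooling required: 12.4 − (8.818) = 3.582 °C.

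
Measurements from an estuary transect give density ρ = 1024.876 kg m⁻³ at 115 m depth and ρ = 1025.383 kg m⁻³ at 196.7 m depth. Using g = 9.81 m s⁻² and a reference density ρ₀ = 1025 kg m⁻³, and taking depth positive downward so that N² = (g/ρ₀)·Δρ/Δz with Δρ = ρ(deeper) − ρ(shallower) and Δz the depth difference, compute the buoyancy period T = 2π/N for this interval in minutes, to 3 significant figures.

Δρ = 1025.383 − 1024.876 = 0.507 kg m⁻³ over Δz = 196.7 − 115 = 81.7 m.
N² = (9.81/1025) × (0.507/81.7) = 5.9392 × 10⁻⁵ s⁻².
N = √(5.9392 × 10⁻⁵) = 7.7066 × 10⁻³ rad s⁻¹, so T = 2π/N = 815.30 s = 13.588 min ≈ 13.6 min.

13.6 min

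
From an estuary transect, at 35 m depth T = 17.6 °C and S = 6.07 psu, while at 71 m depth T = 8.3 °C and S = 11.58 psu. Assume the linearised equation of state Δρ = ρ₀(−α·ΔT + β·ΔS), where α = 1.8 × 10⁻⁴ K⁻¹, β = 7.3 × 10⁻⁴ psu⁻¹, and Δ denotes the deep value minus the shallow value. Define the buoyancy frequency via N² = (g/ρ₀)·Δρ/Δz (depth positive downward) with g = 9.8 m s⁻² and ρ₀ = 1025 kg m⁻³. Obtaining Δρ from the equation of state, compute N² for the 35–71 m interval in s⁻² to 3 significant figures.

ΔT = -9.3 K, ΔS = +5.51 psu (deep − shallow).
Δρ/ρ₀ = −αΔT + βΔS = 1.674 × 10⁻³ + 4.0223 × 10⁻³ = 5.6963 × 10⁻³, so Δρ ≈ 5.839 kg m⁻³.
N² = (g/ρ₀)·Δρ/Δz = g·(Δρ/ρ₀)/Δz = 9.8 × 5.6963 × 10⁻³ / 36 = 1.5507 × 10⁻³ s⁻² ≈ 1.55 × 10⁻³ s⁻².

1.55 × 10⁻³ s⁻²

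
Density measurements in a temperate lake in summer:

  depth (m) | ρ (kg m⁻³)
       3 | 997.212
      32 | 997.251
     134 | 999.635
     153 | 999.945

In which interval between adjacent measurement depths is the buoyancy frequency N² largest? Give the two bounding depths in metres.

Compute the density gradient over each adjacent pair:
  3–32 m: Δρ/Δz = 0.039/29 = 1.3 × 10⁻³ kg m⁻⁴
  32–134 m: Δρ/Δz = 2.384/102 = 0.023 kg m⁻⁴
  134–153 m: Δρ/Δz = 0.310/19 = 0.016 kg m⁻⁴
The largest gradient is in the 32–134 m interval — the pycnocline.

32–134 m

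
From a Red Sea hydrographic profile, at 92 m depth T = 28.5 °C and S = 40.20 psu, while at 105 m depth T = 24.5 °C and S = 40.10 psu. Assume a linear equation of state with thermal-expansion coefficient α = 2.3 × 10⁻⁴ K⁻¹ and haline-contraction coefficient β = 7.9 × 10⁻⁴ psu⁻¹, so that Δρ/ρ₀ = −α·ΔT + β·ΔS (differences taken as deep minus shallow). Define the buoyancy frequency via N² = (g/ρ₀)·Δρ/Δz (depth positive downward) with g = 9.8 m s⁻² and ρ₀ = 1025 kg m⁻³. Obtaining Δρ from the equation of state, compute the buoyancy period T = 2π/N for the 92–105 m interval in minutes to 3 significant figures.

ΔT = -4.0 K, ΔS = -0.10 psu (deep − shallow).
Δρ/ρ₀ = −αΔT + βΔS = 9.20 × 10⁻⁴ − 7.90 × 10⁻⁵ = 8.41 × 10⁻⁴, so Δρ ≈ 0.8620 kg m⁻³.
N² = (g/ρ₀)·Δρ/Δz = g·(Δρ/ρ₀)/Δz = 9.8 × 8.41 × 10⁻⁴ / 13 = 6.3398 × 10⁻⁴ s⁻².
N = √(6.3398 × 10⁻⁴) = 0.025179 rad s⁻¹ → T = 2π/N = 249.54 s = 4.1590 min ≈ 4.16 min.

4.16 min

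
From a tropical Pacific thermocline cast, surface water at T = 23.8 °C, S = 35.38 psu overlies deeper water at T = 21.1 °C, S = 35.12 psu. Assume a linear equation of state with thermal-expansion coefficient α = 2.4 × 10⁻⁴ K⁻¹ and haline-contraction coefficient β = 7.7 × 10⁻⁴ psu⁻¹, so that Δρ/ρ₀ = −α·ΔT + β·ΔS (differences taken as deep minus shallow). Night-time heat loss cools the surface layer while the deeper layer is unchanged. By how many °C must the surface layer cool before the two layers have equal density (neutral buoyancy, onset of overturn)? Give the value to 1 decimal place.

1.9 °C

Neutral buoyancy requires Δρ = 0, i.e. −α(T_deep − T_surf′) + β(S_deep − S_surf) = 0.
T_surf′ = T_deep − (β/α)·ΔS = 21.1 − (7.7 × 10⁻⁴/2.4 × 10⁻⁴)·(-0.26) = 21.934 °C.
Cooling required: 23.8 − (21.934) = 1.866 °C.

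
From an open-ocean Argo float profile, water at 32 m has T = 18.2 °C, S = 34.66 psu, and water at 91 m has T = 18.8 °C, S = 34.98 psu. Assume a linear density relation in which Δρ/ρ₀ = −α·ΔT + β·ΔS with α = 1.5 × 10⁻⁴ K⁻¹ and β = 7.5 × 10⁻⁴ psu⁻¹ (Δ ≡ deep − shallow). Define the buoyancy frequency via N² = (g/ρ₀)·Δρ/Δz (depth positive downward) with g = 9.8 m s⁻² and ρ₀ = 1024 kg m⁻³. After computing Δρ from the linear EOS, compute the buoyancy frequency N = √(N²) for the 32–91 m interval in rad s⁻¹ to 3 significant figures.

ΔT = +0.6 K, ΔS = +0.32 psu (deep − shallow).
Δρ/ρ₀ = −αΔT + βΔS = -9.00 × 10⁻⁵ + 2.40 × 10⁻⁴ = 1.50 × 10⁻⁴, so Δρ ≈ 0.1536 kg m⁻³.
N² = (g/ρ₀)·Δρ/Δz = g·(Δρ/ρ₀)/Δz = 9.8 × 1.50 × 10⁻⁴ / 59 = 2.4915 × 10⁻⁵ s⁻².
N = √(2.4915 × 10⁻⁵) = 4.9915 × 10⁻³ rad s⁻¹ ≈ 4.99 × 10⁻³ rad s⁻¹.

4.99 × 10⁻³ rad s⁻¹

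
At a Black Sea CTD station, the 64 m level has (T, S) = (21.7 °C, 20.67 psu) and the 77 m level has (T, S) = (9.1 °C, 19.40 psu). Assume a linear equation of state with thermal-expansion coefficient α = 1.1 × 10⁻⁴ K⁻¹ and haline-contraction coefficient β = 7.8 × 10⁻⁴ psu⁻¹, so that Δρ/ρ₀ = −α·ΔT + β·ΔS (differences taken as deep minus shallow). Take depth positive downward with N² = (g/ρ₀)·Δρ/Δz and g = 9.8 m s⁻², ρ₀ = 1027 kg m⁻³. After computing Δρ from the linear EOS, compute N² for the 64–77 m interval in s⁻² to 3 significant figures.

ΔT = -12.6 K, ΔS = -1.27 psu (deep − shallow).
Δρ/ρ₀ = −αΔT + βΔS = 1.386 × 10⁻³ − 9.906 × 10⁻⁴ = 3.954 × 10⁻⁴, so Δρ ≈ 0.4061 kg m⁻³.
N² = (g/ρ₀)·Δρ/Δz = g·(Δρ/ρ₀)/Δz = 9.8 × 3.954 × 10⁻⁴ / 13 = 2.9807 × 10⁻⁴ s⁻² ≈ 2.98 × 10⁻⁴ s⁻².

2.98 × 10⁻⁴ s⁻²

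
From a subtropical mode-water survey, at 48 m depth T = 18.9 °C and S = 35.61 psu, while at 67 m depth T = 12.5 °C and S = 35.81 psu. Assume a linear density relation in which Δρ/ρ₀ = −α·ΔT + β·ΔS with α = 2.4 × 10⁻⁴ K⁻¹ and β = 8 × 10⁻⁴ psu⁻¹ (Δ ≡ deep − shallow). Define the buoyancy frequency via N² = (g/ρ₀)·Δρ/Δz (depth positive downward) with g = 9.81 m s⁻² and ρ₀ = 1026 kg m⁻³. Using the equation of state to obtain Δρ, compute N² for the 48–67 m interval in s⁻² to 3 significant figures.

ΔT = -6.4 K, ΔS = +0.20 psu (deep − shallow).
Δρ/ρ₀ = −αΔT + βΔS = 1.536 × 10⁻³ + 1.60 × 10⁻⁴ = 1.696 × 10⁻³, so Δρ ≈ 1.740 kg m⁻³.
N² = (g/ρ₀)·Δρ/Δz = g·(Δρ/ρ₀)/Δz = 9.81 × 1.696 × 10⁻³ / 19 = 8.7567 × 10⁻⁴ s⁻² ≈ 8.76 × 10⁻⁴ s⁻².

8.76 × 10⁻⁴ s⁻²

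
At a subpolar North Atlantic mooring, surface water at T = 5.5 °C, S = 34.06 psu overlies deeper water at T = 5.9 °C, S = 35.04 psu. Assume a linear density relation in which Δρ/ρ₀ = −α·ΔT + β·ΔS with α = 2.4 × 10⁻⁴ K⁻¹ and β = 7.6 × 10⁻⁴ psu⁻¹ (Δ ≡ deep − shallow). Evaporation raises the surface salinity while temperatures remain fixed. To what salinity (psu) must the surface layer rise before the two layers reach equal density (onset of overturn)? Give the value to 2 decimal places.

Neutral buoyancy requires −α(T_deep − T_surf) + β(S_deep − S_surf′) = 0.
S_surf′ = S_deep − (α/β)·ΔT = 35.04 − (2.4 × 10⁻⁴/7.6 × 10⁻⁴)·(+0.4) = 34.9137 psu.
Increase required: 34.9137 − 34.06 = 0.8537 psu.

34.91 psu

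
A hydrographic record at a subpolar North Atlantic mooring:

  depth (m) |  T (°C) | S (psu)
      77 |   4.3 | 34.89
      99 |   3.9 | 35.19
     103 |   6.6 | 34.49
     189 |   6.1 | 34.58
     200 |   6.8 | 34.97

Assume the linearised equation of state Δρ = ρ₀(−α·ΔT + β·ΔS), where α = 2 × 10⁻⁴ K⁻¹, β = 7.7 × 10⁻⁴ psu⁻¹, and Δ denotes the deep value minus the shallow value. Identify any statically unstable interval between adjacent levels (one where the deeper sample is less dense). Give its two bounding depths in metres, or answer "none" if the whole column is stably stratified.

Evaluate Δρ/ρ₀ = −αΔT + βΔS across each adjacent pair:
  77–99 m: −αΔT+βΔS = −(2 × 10⁻⁴)(-0.4)+(7.7 × 10⁻⁴)(+0.30) = 3.1 × 10⁻⁴ → stable
  99–103 m: −αΔT+βΔS = −(2 × 10⁻⁴)(+2.7)+(7.7 × 10⁻⁴)(-0.70) = -1.1 × 10⁻³ → UNSTABLE
  103–189 m: −αΔT+βΔS = −(2 × 10⁻⁴)(-0.5)+(7.7 × 10⁻⁴)(+0.09) = 1.7 × 10⁻⁴ → stable
  189–200 m: −αΔT+βΔS = −(2 × 10⁻⁴)(+0.7)+(7.7 × 10⁻⁴)(+0.39) = 1.6 × 10⁻⁴ → stable
The 99–103 m interval has Δρ < 0: lighter water underlies denser water.

99–103 m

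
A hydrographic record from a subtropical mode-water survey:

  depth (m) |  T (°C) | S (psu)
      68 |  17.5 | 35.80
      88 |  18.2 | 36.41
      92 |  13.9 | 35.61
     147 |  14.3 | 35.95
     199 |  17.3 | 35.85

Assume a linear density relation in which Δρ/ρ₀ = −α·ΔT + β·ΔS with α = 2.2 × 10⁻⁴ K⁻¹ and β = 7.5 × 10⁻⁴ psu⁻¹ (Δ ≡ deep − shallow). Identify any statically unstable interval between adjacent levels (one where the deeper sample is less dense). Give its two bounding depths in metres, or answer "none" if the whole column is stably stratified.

Evaluate Δρ/ρ₀ = −αΔT + βΔS across each adjacent pair:
  68–88 m: −αΔT+βΔS = −(2.2 × 10⁻⁴)(+0.7)+(7.5 × 10⁻⁴)(+0.61) = 3.0 × 10⁻⁴ → stable
  88–92 m: −αΔT+βΔS = −(2.2 × 10⁻⁴)(-4.3)+(7.5 × 10⁻⁴)(-0.80) = 3.5 × 10⁻⁴ → stable
  92–147 m: −αΔT+βΔS = −(2.2 × 10⁻⁴)(+0.4)+(7.5 × 10⁻⁴)(+0.34) = 1.7 × 10⁻⁴ → stable
  147–199 m: −αΔT+βΔS = −(2.2 × 10⁻⁴)(+3.0)+(7.5 × 10⁻⁴)(-0.10) = -7.3 × 10⁻⁴ → UNSTABLE
The 147–199 m interval has Δρ < 0: lighter water underlies denser water.

147–199 m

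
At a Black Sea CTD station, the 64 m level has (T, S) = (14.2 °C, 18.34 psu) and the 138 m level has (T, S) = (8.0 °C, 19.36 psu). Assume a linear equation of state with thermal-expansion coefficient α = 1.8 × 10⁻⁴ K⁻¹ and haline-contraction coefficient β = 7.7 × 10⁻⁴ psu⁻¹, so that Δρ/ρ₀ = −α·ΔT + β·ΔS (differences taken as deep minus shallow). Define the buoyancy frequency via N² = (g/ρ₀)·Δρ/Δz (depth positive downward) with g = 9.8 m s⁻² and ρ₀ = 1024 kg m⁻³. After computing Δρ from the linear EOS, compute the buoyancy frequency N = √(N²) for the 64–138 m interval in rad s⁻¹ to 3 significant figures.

ΔT = -6.2 K, ΔS = +1.02 psu (deep − shallow).
Δρ/ρ₀ = −αΔT + βΔS = 1.116 × 10⁻³ + 7.854 × 10⁻⁴ = 1.9014 × 10⁻³, so Δρ ≈ 1.947 kg m⁻³.
N² = (g/ρ₀)·Δρ/Δz = g·(Δρ/ρ₀)/Δz = 9.8 × 1.9014 × 10⁻³ / 74 = 2.5181 × 10⁻⁴ s⁻².
N = √(2.5181 × 10⁻⁴) = 0.015869 rad s⁻¹ ≈ 0.0159 rad s⁻¹.

0.0159 rad s⁻¹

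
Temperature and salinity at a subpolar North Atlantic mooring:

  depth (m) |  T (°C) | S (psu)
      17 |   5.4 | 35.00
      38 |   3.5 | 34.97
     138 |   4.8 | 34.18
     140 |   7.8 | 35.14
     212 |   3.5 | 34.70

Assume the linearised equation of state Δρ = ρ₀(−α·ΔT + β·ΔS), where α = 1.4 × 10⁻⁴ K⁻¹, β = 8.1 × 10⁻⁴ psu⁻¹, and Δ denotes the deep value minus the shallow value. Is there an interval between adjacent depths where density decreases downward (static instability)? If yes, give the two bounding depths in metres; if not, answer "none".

Evaluate Δρ/ρ₀ = −αΔT + βΔS across each adjacent pair:
  17–38 m: −αΔT+βΔS = −(1.4 × 10⁻⁴)(-1.9)+(8.1 × 10⁻⁴)(-0.03) = 2.4 × 10⁻⁴ → stable
  38–138 m: −αΔT+βΔS = −(1.4 × 10⁻⁴)(+1.3)+(8.1 × 10⁻⁴)(-0.79) = -8.2 × 10⁻⁴ → UNSTABLE
  138–140 m: −αΔT+βΔS = −(1.4 × 10⁻⁴)(+3.0)+(8.1 × 10⁻⁴)(+0.96) = 3.6 × 10⁻⁴ → stable
  140–212 m: −αΔT+βΔS = −(1.4 × 10⁻⁴)(-4.3)+(8.1 × 10⁻⁴)(-0.44) = 2.5 × 10⁻⁴ → stable
The 38–138 m interval has Δρ < 0: lighter water underlies denser water.

38–138 m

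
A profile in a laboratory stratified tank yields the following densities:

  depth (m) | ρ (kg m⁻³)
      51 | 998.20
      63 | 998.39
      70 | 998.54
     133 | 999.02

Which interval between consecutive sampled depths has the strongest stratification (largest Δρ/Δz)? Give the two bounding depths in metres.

63–70 m

Compute the density gradient over each adjacent pair:
  51–63 m: Δρ/Δz = 0.19/12 = 0.016 kg m⁻⁴
  63–70 m: Δρ/Δz = 0.15/7 = 0.021 kg m⁻⁴
  70–133 m: Δρ/Δz = 0.48/63 = 7.6 × 10⁻³ kg m⁻⁴
The largest gradient is in the 63–70 m interval — the pycnocline.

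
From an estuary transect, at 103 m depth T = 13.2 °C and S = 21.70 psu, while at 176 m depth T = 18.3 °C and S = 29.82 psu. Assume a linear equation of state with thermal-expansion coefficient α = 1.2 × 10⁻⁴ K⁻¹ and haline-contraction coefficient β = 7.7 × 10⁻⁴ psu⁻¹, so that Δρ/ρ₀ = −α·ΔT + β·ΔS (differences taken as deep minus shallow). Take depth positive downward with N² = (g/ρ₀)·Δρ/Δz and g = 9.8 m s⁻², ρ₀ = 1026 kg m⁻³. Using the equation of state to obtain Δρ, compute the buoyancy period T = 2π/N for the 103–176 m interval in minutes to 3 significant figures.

3.81 min

ΔT = +5.1 K, ΔS = +8.12 psu (deep − shallow).
Δρ/ρ₀ = −αΔT + βΔS = -6.12 × 10⁻⁴ + 6.2524 × 10⁻³ = 5.6404 × 10⁻³, so Δρ ≈ 5.787 kg m⁻³.
N² = (g/ρ₀)·Δρ/Δz = g·(Δρ/ρ₀)/Δz = 9.8 × 5.6404 × 10⁻³ / 73 = 7.5720 × 10⁻⁴ s⁻².
N = √(7.5720 × 10⁻⁴) = 0.027517 rad s⁻¹ → T = 2π/N = 228.34 s = 3.8057 min ≈ 3.81 min.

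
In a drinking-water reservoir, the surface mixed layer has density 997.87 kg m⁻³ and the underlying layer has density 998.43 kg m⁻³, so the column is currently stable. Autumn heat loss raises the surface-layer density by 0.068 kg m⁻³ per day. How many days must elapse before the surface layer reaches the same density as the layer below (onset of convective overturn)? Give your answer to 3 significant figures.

8.24 days

Density deficit of the surface layer: 998.43 − 997.87 = 0.56 kg m⁻³.
Required change = 0.56 / 0.068 = 8.24 days.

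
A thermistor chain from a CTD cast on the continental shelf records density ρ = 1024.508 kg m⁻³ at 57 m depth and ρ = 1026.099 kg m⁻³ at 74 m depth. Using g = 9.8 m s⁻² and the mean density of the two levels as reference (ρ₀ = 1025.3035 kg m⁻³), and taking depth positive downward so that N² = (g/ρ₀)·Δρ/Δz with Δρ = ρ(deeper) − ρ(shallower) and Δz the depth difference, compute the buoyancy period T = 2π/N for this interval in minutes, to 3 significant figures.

Δρ = 1026.099 − 1024.508 = 1.591 kg m⁻³ over Δz = 74 − 57 = 17 m.
N² = (9.8/1025.3035) × (1.591/17) = 8.9453 × 10⁻⁴ s⁻².
N = √(8.9453 × 10⁻⁴) = 0.029909 rad s⁻¹, so T = 2π/N = 210.08 s = 3.5013 min ≈ 3.50 min.

3.50 min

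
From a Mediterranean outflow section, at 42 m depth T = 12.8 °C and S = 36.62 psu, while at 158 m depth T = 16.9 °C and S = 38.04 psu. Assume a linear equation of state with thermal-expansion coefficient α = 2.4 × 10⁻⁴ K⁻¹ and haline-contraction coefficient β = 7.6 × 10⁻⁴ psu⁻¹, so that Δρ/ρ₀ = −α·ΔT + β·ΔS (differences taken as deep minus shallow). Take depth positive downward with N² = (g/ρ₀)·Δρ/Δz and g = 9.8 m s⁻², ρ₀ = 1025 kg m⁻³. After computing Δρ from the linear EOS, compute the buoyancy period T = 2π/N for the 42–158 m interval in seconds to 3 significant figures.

2.22 × 10³ s

ΔT = +4.1 K, ΔS = +1.42 psu (deep − shallow).
Δρ/ρ₀ = −αΔT + βΔS = -9.84 × 10⁻⁴ + 1.0792 × 10⁻³ = 9.52 × 10⁻⁵, so Δρ ≈ 0.09758 kg m⁻³.
N² = (g/ρ₀)·Δρ/Δz = g·(Δρ/ρ₀)/Δz = 9.8 × 9.52 × 10⁻⁵ / 116 = 8.0428 × 10⁻⁶ s⁻².
N = √(8.0428 × 10⁻⁶) = 2.8360 × 10⁻³ rad s⁻¹ → T = 2π/N = 2.2155 × 10³ s ≈ 2.22 × 10³ s.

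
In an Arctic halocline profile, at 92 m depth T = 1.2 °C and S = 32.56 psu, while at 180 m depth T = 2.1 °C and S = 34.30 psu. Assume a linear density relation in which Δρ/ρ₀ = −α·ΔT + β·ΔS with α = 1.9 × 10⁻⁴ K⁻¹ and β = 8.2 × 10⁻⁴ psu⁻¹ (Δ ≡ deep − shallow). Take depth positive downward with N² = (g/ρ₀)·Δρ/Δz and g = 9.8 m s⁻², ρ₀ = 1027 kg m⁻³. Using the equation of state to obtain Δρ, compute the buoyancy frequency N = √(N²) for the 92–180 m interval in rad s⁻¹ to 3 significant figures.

ΔT = +0.9 K, ΔS = +1.74 psu (deep − shallow).
Δρ/ρ₀ = −αΔT + βΔS = -1.71 × 10⁻⁴ + 1.4268 × 10⁻³ = 1.2558 × 10⁻³, so Δρ ≈ 1.290 kg m⁻³.
N² = (g/ρ₀)·Δρ/Δz = g·(Δρ/ρ₀)/Δz = 9.8 × 1.2558 × 10⁻³ / 88 = 1.3985 × 10⁻⁴ s⁻².
N = √(1.3985 × 10⁻⁴) = 0.011826 rad s⁻¹ ≈ 0.0118 rad s⁻¹.

0.0118 rad s⁻¹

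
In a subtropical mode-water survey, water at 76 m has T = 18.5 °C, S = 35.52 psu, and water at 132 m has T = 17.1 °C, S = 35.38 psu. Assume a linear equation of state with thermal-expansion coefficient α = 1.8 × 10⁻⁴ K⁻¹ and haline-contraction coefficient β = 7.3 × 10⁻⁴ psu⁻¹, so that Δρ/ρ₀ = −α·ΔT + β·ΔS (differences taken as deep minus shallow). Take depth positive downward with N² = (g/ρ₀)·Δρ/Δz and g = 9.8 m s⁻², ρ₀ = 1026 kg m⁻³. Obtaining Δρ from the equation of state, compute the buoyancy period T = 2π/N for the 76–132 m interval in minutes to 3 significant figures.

ΔT = -1.4 K, ΔS = -0.14 psu (deep − shallow).
Δρ/ρ₀ = −αΔT + βΔS = 2.52 × 10⁻⁴ − 1.022 × 10⁻⁴ = 1.498 × 10⁻⁴, so Δρ ≈ 0.1537 kg m⁻³.
N² = (g/ρ₀)·Δρ/Δz = g·(Δρ/ρ₀)/Δz = 9.8 × 1.498 × 10⁻⁴ / 56 = 2.6215 × 10⁻⁵ s⁻².
N = √(2.6215 × 10⁻⁵) = 5.1201 × 10⁻³ rad s⁻¹ → T = 2π/N = 1.2272 × 10³ s = 20.453 min ≈ 20.5 min.

20.5 min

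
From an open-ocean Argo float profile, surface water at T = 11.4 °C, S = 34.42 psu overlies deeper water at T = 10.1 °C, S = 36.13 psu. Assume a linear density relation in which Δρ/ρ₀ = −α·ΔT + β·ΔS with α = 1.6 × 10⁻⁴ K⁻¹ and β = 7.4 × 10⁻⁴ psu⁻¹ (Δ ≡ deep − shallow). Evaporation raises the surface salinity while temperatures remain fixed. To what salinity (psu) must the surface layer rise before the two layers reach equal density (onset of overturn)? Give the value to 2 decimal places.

Neutral buoyancy requires −α(T_deep − T_surf) + β(S_deep − S_surf′) = 0.
S_surf′ = S_deep − (α/β)·ΔT = 36.13 − (1.6 × 10⁻⁴/7.4 × 10⁻⁴)·(-1.3) = 36.4111 psu.
Increase required: 36.4111 − 34.42 = 1.9911 psu.

36.41 psu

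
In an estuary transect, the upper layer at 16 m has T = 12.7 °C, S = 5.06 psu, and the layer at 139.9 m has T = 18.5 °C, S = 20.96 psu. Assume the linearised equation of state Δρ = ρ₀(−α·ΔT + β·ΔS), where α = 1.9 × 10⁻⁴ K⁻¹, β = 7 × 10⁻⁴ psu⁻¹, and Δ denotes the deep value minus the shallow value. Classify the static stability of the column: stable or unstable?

ΔT = 18.5 − 12.7 = +5.8 K and ΔS = 20.96 − 5.06 = +15.90 psu (deep − shallow).
−αΔT = -1.102 × 10⁻³; βΔS = 0.01113; sum Δρ/ρ₀ = 0.010028.
Δρ/ρ₀ > 0, so Δρ > 0: deeper water is denser → statically stable.

stable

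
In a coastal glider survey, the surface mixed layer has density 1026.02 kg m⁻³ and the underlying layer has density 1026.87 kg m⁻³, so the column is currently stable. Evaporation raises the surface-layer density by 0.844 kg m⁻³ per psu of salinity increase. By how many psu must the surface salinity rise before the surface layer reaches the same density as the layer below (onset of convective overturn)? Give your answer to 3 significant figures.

1.01 psu

Density deficit of the surface layer: 1026.87 − 1026.02 = 0.85 kg m⁻³.
Required change = 0.85 / 0.844 = 1.01 psu.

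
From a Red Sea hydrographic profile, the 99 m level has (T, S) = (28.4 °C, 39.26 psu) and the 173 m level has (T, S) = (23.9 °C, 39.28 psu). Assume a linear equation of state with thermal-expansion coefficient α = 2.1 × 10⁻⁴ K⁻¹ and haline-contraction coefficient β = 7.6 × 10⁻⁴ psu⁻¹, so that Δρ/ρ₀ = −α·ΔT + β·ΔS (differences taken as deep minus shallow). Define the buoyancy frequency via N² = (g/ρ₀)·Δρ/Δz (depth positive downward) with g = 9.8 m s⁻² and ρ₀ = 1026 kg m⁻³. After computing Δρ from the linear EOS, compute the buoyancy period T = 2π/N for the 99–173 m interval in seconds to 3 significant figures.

ΔT = -4.5 K, ΔS = +0.02 psu (deep − shallow).
Δρ/ρ₀ = −αΔT + βΔS = 9.45 × 10⁻⁴ + 1.52 × 10⁻⁵ = 9.602 × 10⁻⁴, so Δρ ≈ 0.9852 kg m⁻³.
N² = (g/ρ₀)·Δρ/Δz = g·(Δρ/ρ₀)/Δz = 9.8 × 9.602 × 10⁻⁴ / 74 = 1.2716 × 10⁻⁴ s⁻².
N = √(1.2716 × 10⁻⁴) = 0.011277 rad s⁻¹ → T = 2π/N = 557.17 s ≈ 557 s.

557 s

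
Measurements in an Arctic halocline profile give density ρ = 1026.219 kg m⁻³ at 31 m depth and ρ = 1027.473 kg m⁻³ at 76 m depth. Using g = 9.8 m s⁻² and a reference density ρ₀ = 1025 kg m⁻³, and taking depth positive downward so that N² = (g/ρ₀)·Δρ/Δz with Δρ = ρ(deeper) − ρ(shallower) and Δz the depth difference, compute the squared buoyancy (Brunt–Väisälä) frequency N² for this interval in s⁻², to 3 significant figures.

Δρ = 1027.473 − 1026.219 = 1.254 kg m⁻³ over Δz = 76 − 31 = 45 m.
N² = (9.8/1025) × (1.254/45) = 2.6643 × 10⁻⁴ s⁻² ≈ 2.66 × 10⁻⁴ s⁻².

2.66 × 10⁻⁴ s⁻²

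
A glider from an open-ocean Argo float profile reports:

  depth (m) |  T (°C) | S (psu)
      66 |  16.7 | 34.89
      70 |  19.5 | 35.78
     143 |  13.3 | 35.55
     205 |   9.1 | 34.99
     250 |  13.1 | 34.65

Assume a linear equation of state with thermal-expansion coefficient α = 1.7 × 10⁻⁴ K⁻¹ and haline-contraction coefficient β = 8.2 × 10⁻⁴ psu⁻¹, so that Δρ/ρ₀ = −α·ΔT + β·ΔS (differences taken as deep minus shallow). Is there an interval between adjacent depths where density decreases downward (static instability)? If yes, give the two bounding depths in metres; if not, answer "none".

Evaluate Δρ/ρ₀ = −αΔT + βΔS across each adjacent pair:
  66–70 m: −αΔT+βΔS = −(1.7 × 10⁻⁴)(+2.8)+(8.2 × 10⁻⁴)(+0.89) = 2.5 × 10⁻⁴ → stable
  70–143 m: −αΔT+βΔS = −(1.7 × 10⁻⁴)(-6.2)+(8.2 × 10⁻⁴)(-0.23) = 8.7 × 10⁻⁴ → stable
  143–205 m: −αΔT+βΔS = −(1.7 × 10⁻⁴)(-4.2)+(8.2 × 10⁻⁴)(-0.56) = 2.5 × 10⁻⁴ → stable
  205–250 m: −αΔT+βΔS = −(1.7 × 10⁻⁴)(+4.0)+(8.2 × 10⁻⁴)(-0.34) = -9.6 × 10⁻⁴ → UNSTABLE
The 205–250 m interval has Δρ < 0: lighter water underlies denser water.

205–250 m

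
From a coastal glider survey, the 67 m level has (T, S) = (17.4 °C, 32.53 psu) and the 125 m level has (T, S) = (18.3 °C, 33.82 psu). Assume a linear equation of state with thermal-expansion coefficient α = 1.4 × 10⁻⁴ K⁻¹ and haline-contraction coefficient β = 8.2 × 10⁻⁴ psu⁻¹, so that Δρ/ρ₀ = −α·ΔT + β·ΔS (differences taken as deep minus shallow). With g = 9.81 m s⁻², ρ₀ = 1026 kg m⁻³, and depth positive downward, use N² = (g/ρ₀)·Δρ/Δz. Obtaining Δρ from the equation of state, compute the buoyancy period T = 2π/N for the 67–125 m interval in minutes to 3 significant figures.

8.34 min

ΔT = +0.9 K, ΔS = +1.29 psu (deep − shallow).
Δρ/ρ₀ = −αΔT + βΔS = -1.26 × 10⁻⁴ + 1.0578 × 10⁻³ = 9.318 × 10⁻⁴, so Δρ ≈ 0.9560 kg m⁻³.
N² = (g/ρ₀)·Δρ/Δz = g·(Δρ/ρ₀)/Δz = 9.81 × 9.318 × 10⁻⁴ / 58 = 1.5760 × 10⁻⁴ s⁻².
N = √(1.5760 × 10⁻⁴) = 0.012554 rad s⁻¹ → T = 2π/N = 500.49 s = 8.3415 min ≈ 8.34 min.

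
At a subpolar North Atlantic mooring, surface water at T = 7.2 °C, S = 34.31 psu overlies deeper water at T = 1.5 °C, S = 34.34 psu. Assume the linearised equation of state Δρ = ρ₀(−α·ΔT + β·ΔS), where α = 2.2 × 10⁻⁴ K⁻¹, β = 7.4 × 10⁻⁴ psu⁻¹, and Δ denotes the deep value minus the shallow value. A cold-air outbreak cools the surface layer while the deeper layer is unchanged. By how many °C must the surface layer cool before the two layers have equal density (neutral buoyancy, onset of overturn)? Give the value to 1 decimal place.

5.8 °C

Neutral buoyancy requires Δρ = 0, i.e. −α(T_deep − T_surf′) + β(S_deep − S_surf) = 0.
T_surf′ = T_deep − (β/α)·ΔS = 1.5 − (7.4 × 10⁻⁴/2.2 × 10⁻⁴)·(+0.03) = 1.399 °C.
Cooling required: 7.2 − (1.399) = 5.801 °C.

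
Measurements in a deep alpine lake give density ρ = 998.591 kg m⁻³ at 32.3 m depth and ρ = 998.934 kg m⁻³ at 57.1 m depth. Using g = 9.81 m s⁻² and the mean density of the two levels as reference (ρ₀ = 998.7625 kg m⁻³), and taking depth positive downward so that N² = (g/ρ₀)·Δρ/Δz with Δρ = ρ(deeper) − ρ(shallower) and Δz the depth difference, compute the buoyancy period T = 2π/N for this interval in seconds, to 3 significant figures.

539 s

Δρ = 998.934 − 998.591 = 0.343 kg m⁻³ over Δz = 57.1 − 32.3 = 24.8 m.
N² = (9.81/998.7625) × (0.343/24.8) = 1.3585 × 10⁻⁴ s⁻².
N = √(1.3585 × 10⁻⁴) = 0.011655 rad s⁻¹, so T = 2π/N = 539.10 s ≈ 539 s.
A positive N² confirms static stability across the interval.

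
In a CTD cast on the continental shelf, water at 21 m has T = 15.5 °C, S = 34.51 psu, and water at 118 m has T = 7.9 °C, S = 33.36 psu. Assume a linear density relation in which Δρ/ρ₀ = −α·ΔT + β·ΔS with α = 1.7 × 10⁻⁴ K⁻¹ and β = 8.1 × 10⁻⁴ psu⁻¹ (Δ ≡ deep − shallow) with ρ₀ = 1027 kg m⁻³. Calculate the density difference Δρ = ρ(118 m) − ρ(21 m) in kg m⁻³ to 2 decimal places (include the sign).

+0.37 kg m⁻³

ΔT = -7.6 K, ΔS = -1.15 psu (deep − shallow).
Δρ/ρ₀ = −(1.7 × 10⁻⁴)(-7.6) + (8.1 × 10⁻⁴)(-1.15) = 3.605 × 10⁻⁴.
Δρ = 1027 × (3.605 × 10⁻⁴) = +0.37 kg m⁻³.
Positive Δρ: denser below, stable.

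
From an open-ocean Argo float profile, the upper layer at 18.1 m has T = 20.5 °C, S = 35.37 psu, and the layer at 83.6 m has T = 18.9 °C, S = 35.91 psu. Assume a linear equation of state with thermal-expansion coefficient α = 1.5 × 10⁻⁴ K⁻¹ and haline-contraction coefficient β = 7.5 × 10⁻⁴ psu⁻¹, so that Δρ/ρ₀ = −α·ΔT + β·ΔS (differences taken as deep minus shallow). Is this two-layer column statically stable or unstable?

stable

ΔT = 18.9 − 20.5 = -1.6 K and ΔS = 35.91 − 35.37 = +0.54 psu (deep − shallow).
−αΔT = 2.40 × 10⁻⁴; βΔS = 4.05 × 10⁻⁴; sum Δρ/ρ₀ = 6.45 × 10⁻⁴.
Δρ/ρ₀ > 0, so Δρ > 0: deeper water is denser → statically stable.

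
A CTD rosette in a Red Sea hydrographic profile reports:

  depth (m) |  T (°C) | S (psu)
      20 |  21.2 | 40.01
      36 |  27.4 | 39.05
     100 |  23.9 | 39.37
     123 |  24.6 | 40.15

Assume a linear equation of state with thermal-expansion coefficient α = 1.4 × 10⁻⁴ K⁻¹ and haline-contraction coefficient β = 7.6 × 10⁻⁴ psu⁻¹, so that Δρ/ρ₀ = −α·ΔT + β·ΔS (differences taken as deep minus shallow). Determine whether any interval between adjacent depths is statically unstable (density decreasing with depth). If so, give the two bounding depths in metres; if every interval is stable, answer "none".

Evaluate Δρ/ρ₀ = −αΔT + βΔS across each adjacent pair:
  20–36 m: −αΔT+βΔS = −(1.4 × 10⁻⁴)(+6.2)+(7.6 × 10⁻⁴)(-0.96) = -1.6 × 10⁻³ → UNSTABLE
  36–100 m: −αΔT+βΔS = −(1.4 × 10⁻⁴)(-3.5)+(7.6 × 10⁻⁴)(+0.32) = 7.3 × 10⁻⁴ → stable
  100–123 m: −αΔT+βΔS = −(1.4 × 10⁻⁴)(+0.7)+(7.6 × 10⁻⁴)(+0.78) = 4.9 × 10⁻⁴ → stable
The 20–36 m interval has Δρ < 0: lighter water underlies denser water.

20–36 m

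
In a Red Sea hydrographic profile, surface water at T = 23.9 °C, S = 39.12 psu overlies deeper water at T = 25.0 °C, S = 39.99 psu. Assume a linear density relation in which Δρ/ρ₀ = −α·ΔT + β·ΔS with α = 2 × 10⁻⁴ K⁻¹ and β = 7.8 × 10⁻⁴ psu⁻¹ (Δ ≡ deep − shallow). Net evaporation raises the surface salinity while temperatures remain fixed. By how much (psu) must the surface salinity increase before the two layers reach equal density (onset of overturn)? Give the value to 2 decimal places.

0.59 psu

Neutral buoyancy requires −α(T_deep − T_surf) + β(S_deep − S_surf′) = 0.
S_surf′ = S_deep − (α/β)·ΔT = 39.99 − (2 × 10⁻⁴/7.8 × 10⁻⁴)·(+1.1) = 39.7079 psu.
Increase required: 39.7079 − 39.12 = 0.5879 psu.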